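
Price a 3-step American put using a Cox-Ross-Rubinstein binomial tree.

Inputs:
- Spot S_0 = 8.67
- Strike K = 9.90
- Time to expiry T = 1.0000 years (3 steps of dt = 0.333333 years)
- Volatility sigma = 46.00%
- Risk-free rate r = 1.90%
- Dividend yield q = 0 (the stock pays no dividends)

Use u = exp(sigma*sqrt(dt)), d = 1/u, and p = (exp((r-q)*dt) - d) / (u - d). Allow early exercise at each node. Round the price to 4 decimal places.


Answer: Price = V(0,0) = 2.3303

Derivation:
dt = T/N = 0.333333
u = exp(sigma*sqrt(dt)) = 1.304189; d = 1/u = 0.766760
p = (exp((r-q)*dt) - d) / (u - d) = 0.445814
Discount per step: exp(-r*dt) = 0.993687
Stock lattice S(k, i) with i counting down-moves:
  k=0: S(0,0) = 8.6700
  k=1: S(1,0) = 11.3073; S(1,1) = 6.6478
  k=2: S(2,0) = 14.7469; S(2,1) = 8.6700; S(2,2) = 5.0973
  k=3: S(3,0) = 19.2327; S(3,1) = 11.3073; S(3,2) = 6.6478; S(3,3) = 3.9084
Terminal payoffs V(N, i) = max(K - S_T, 0):
  V(3,0) = 0.000000; V(3,1) = 0.000000; V(3,2) = 3.252189; V(3,3) = 5.991610
Backward induction: V(k, i) = exp(-r*dt) * [p * V(k+1, i) + (1-p) * V(k+1, i+1)]; then take max(V_cont, immediate exercise) for American.
  V(2,0) = exp(-r*dt) * [p*0.000000 + (1-p)*0.000000] = 0.000000; exercise = 0.000000; V(2,0) = max -> 0.000000
  V(2,1) = exp(-r*dt) * [p*0.000000 + (1-p)*3.252189] = 1.790938; exercise = 1.230000; V(2,1) = max -> 1.790938
  V(2,2) = exp(-r*dt) * [p*3.252189 + (1-p)*5.991610] = 4.740221; exercise = 4.802723; V(2,2) = max -> 4.802723
  V(1,0) = exp(-r*dt) * [p*0.000000 + (1-p)*1.790938] = 0.986247; exercise = 0.000000; V(1,0) = max -> 0.986247
  V(1,1) = exp(-r*dt) * [p*1.790938 + (1-p)*4.802723] = 3.438182; exercise = 3.252189; V(1,1) = max -> 3.438182
  V(0,0) = exp(-r*dt) * [p*0.986247 + (1-p)*3.438182] = 2.330269; exercise = 1.230000; V(0,0) = max -> 2.330269


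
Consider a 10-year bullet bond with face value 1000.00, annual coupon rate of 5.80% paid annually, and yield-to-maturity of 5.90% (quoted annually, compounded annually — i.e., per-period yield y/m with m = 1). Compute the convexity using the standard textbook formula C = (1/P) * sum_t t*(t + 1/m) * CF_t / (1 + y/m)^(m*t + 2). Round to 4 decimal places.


Coupon per period c = face * coupon_rate / m = 58.000000
Periods per year m = 1; per-period yield y/m = 0.059000
Number of cashflows N = 10
Cashflows (t years, CF_t, discount factor 1/(1+y/m)^(m*t), PV):
  t = 1.0000: CF_t = 58.000000, DF = 0.944287, PV = 54.768650
  t = 2.0000: CF_t = 58.000000, DF = 0.891678, PV = 51.717327
  t = 3.0000: CF_t = 58.000000, DF = 0.842000, PV = 48.836003
  t = 4.0000: CF_t = 58.000000, DF = 0.795090, PV = 46.115206
  t = 5.0000: CF_t = 58.000000, DF = 0.750793, PV = 43.545992
  t = 6.0000: CF_t = 58.000000, DF = 0.708964, PV = 41.119917
  t = 7.0000: CF_t = 58.000000, DF = 0.669466, PV = 38.829006
  t = 8.0000: CF_t = 58.000000, DF = 0.632168, PV = 36.665728
  t = 9.0000: CF_t = 58.000000, DF = 0.596948, PV = 34.622973
  t = 10.0000: CF_t = 1058.000000, DF = 0.563690, PV = 596.384114
Price P = sum_t PV_t = 992.604917
Convexity numerator sum_t t*(t + 1/m) * CF_t / (1+y/m)^(m*t + 2):
  t = 1.0000: term = 97.672006
  t = 2.0000: term = 276.691236
  t = 3.0000: term = 522.551910
  t = 4.0000: term = 822.398347
  t = 5.0000: term = 1164.870179
  t = 6.0000: term = 1539.960577
  t = 7.0000: term = 1938.886468
  t = 8.0000: term = 2353.969811
  t = 9.0000: term = 2778.529050
  t = 10.0000: term = 58496.089146
Convexity = (1/P) * sum = 69991.618731 / 992.604917 = 70.513069

Answer: Convexity = 70.5131


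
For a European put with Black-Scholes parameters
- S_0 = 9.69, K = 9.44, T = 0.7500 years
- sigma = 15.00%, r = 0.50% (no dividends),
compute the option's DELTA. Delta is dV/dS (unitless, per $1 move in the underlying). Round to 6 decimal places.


Answer: Delta = -0.383984

Derivation:
d1 = 0.2950332679; d2 = 0.1651294573
phi(d1) = 0.3819518033; exp(-qT) = 1.0000000000; exp(-rT) = 0.9962570225
N(-d1) = 0.3839842331
Delta = -exp(-qT) * N(-d1) = -1.0000000000 * 0.3839842331 = -0.383984


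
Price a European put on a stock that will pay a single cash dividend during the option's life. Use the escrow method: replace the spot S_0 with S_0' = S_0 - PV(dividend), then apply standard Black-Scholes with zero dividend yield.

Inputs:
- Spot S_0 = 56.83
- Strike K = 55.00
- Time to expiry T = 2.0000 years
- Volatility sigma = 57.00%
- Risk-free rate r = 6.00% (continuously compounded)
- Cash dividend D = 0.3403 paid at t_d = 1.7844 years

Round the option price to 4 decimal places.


PV(D) = D * exp(-r * t_d) = 0.3403 * 0.89846817 = 0.30574872
S_0' = S_0 - PV(D) = 56.8300 - 0.30574872 = 56.52425128
d1 = (ln(S_0'/K) + (r + sigma^2/2)*T) / (sigma*sqrt(T)) = 0.58582753
d2 = d1 - sigma*sqrt(T) = -0.22027420
exp(-rT) = 0.88692044
N(-d1) = 0.27899571; N(-d2) = 0.58717119
P = K * exp(-rT) * N(-d2) - S_0' * N(-d1) = 55.0000 * 0.88692044 * 0.58717119 - 56.52425128 * 0.27899571 = 12.8726

Answer: Price = 12.8726


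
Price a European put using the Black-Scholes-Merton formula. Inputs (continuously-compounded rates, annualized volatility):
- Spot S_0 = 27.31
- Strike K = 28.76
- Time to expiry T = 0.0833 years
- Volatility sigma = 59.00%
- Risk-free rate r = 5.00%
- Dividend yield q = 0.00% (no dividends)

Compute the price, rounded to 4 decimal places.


d1 = (ln(S/K) + (r - q + 0.5*sigma^2) * T) / (sigma * sqrt(T)) = -0.19420017
d2 = d1 - sigma * sqrt(T) = -0.36448443
exp(-rT) = 0.99584366; exp(-qT) = 1.00000000
P = K * exp(-rT) * N(-d2) - S_0 * exp(-qT) * N(-d1)
N(-d1) = 0.57699042; N(-d2) = 0.64225185
P = 28.7600 * 0.99584366 * 0.64225185 - 27.3100 * 1.00000000 * 0.57699042 = 2.6368

Answer: Price = 2.6368


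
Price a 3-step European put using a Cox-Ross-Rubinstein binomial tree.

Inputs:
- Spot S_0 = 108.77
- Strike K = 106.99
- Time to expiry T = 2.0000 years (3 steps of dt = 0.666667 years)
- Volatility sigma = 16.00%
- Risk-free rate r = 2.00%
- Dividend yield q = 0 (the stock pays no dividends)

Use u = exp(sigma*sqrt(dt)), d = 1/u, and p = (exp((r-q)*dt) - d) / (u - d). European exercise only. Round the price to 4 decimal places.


dt = T/N = 0.666667
u = exp(sigma*sqrt(dt)) = 1.139557; d = 1/u = 0.877534
p = (exp((r-q)*dt) - d) / (u - d) = 0.518613
Discount per step: exp(-r*dt) = 0.986755
Stock lattice S(k, i) with i counting down-moves:
  k=0: S(0,0) = 108.7700
  k=1: S(1,0) = 123.9496; S(1,1) = 95.4494
  k=2: S(2,0) = 141.2476; S(2,1) = 108.7700; S(2,2) = 83.7601
  k=3: S(3,0) = 160.9597; S(3,1) = 123.9496; S(3,2) = 95.4494; S(3,3) = 73.5023
Terminal payoffs V(N, i) = max(K - S_T, 0):
  V(3,0) = 0.000000; V(3,1) = 0.000000; V(3,2) = 11.540615; V(3,3) = 33.487663
Backward induction: V(k, i) = exp(-r*dt) * [p * V(k+1, i) + (1-p) * V(k+1, i+1)].
  V(2,0) = exp(-r*dt) * [p*0.000000 + (1-p)*0.000000] = 0.000000
  V(2,1) = exp(-r*dt) * [p*0.000000 + (1-p)*11.540615] = 5.481915
  V(2,2) = exp(-r*dt) * [p*11.540615 + (1-p)*33.487663] = 21.812844
  V(1,0) = exp(-r*dt) * [p*0.000000 + (1-p)*5.481915] = 2.603968
  V(1,1) = exp(-r*dt) * [p*5.481915 + (1-p)*21.812844] = 13.166674
  V(0,0) = exp(-r*dt) * [p*2.603968 + (1-p)*13.166674] = 7.586877

Answer: Price = V(0,0) = 7.5869


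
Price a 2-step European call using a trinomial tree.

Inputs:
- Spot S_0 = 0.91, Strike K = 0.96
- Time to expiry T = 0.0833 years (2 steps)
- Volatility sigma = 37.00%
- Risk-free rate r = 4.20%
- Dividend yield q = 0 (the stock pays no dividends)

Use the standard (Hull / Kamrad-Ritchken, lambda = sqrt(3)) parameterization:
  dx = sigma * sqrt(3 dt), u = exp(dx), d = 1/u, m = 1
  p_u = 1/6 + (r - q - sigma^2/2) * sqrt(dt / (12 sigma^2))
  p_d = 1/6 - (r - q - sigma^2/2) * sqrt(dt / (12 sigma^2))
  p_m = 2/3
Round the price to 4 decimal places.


dt = T/N = 0.041650; dx = sigma*sqrt(3*dt) = 0.130789
u = exp(dx) = 1.139727; d = 1/u = 0.877403
p_u = 0.162455, p_m = 0.666667, p_d = 0.170878
Discount per step: exp(-r*dt) = 0.998252
Stock lattice S(k, j) with j the centered position index:
  k=0: S(0,+0) = 0.9100
  k=1: S(1,-1) = 0.7984; S(1,+0) = 0.9100; S(1,+1) = 1.0372
  k=2: S(2,-2) = 0.7006; S(2,-1) = 0.7984; S(2,+0) = 0.9100; S(2,+1) = 1.0372; S(2,+2) = 1.1821
Terminal payoffs V(N, j) = max(S_T - K, 0):
  V(2,-2) = 0.000000; V(2,-1) = 0.000000; V(2,+0) = 0.000000; V(2,+1) = 0.077151; V(2,+2) = 0.222069
Backward induction: V(k, j) = exp(-r*dt) * [p_u * V(k+1, j+1) + p_m * V(k+1, j) + p_d * V(k+1, j-1)]
  V(1,-1) = exp(-r*dt) * [p_u*0.000000 + p_m*0.000000 + p_d*0.000000] = 0.000000
  V(1,+0) = exp(-r*dt) * [p_u*0.077151 + p_m*0.000000 + p_d*0.000000] = 0.012512
  V(1,+1) = exp(-r*dt) * [p_u*0.222069 + p_m*0.077151 + p_d*0.000000] = 0.087358
  V(0,+0) = exp(-r*dt) * [p_u*0.087358 + p_m*0.012512 + p_d*0.000000] = 0.022493

Answer: Price = V(0,0) = 0.0225


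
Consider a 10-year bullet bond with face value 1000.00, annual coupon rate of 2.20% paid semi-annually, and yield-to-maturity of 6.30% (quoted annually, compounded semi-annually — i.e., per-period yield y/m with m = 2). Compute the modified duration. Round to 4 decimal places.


Coupon per period c = face * coupon_rate / m = 11.000000
Periods per year m = 2; per-period yield y/m = 0.031500
Number of cashflows N = 20
Cashflows (t years, CF_t, discount factor 1/(1+y/m)^(m*t), PV):
  t = 0.5000: CF_t = 11.000000, DF = 0.969462, PV = 10.664081
  t = 1.0000: CF_t = 11.000000, DF = 0.939856, PV = 10.338421
  t = 1.5000: CF_t = 11.000000, DF = 0.911155, PV = 10.022706
  t = 2.0000: CF_t = 11.000000, DF = 0.883330, PV = 9.716632
  t = 2.5000: CF_t = 11.000000, DF = 0.856355, PV = 9.419905
  t = 3.0000: CF_t = 11.000000, DF = 0.830204, PV = 9.132239
  t = 3.5000: CF_t = 11.000000, DF = 0.804851, PV = 8.853359
  t = 4.0000: CF_t = 11.000000, DF = 0.780272, PV = 8.582994
  t = 4.5000: CF_t = 11.000000, DF = 0.756444, PV = 8.320886
  t = 5.0000: CF_t = 11.000000, DF = 0.733344, PV = 8.066783
  t = 5.5000: CF_t = 11.000000, DF = 0.710949, PV = 7.820439
  t = 6.0000: CF_t = 11.000000, DF = 0.689238, PV = 7.581618
  t = 6.5000: CF_t = 11.000000, DF = 0.668190, PV = 7.350090
  t = 7.0000: CF_t = 11.000000, DF = 0.647785, PV = 7.125633
  t = 7.5000: CF_t = 11.000000, DF = 0.628003, PV = 6.908030
  t = 8.0000: CF_t = 11.000000, DF = 0.608825, PV = 6.697072
  t = 8.5000: CF_t = 11.000000, DF = 0.590232, PV = 6.492556
  t = 9.0000: CF_t = 11.000000, DF = 0.572208, PV = 6.294286
  t = 9.5000: CF_t = 11.000000, DF = 0.554734, PV = 6.102071
  t = 10.0000: CF_t = 1011.000000, DF = 0.537793, PV = 543.708984
Price P = sum_t PV_t = 699.198787
First compute Macaulay numerator sum_t t * PV_t:
  t * PV_t at t = 0.5000: 5.332041
  t * PV_t at t = 1.0000: 10.338421
  t * PV_t at t = 1.5000: 15.034059
  t * PV_t at t = 2.0000: 19.433264
  t * PV_t at t = 2.5000: 23.549763
  t * PV_t at t = 3.0000: 27.396718
  t * PV_t at t = 3.5000: 30.986755
  t * PV_t at t = 4.0000: 34.331977
  t * PV_t at t = 4.5000: 37.443989
  t * PV_t at t = 5.0000: 40.333914
  t * PV_t at t = 5.5000: 43.012414
  t * PV_t at t = 6.0000: 45.489708
  t * PV_t at t = 6.5000: 47.775586
  t * PV_t at t = 7.0000: 49.879429
  t * PV_t at t = 7.5000: 51.810223
  t * PV_t at t = 8.0000: 53.576576
  t * PV_t at t = 8.5000: 55.186730
  t * PV_t at t = 9.0000: 56.648578
  t * PV_t at t = 9.5000: 57.969676
  t * PV_t at t = 10.0000: 5437.089843
Macaulay duration D = 6142.619665 / 699.198787 = 8.785226
Modified duration = D / (1 + y/m) = 8.785226 / (1 + 0.031500) = 8.516943

Answer: Modified duration = 8.5169


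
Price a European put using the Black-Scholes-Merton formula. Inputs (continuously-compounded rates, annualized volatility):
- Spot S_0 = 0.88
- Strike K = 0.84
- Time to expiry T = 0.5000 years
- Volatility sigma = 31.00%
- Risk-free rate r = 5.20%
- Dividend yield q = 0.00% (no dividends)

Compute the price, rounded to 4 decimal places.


d1 = (ln(S/K) + (r - q + 0.5*sigma^2) * T) / (sigma * sqrt(T)) = 0.44043636
d2 = d1 - sigma * sqrt(T) = 0.22123325
exp(-rT) = 0.97433509; exp(-qT) = 1.00000000
P = K * exp(-rT) * N(-d2) - S_0 * exp(-qT) * N(-d1)
N(-d1) = 0.32981055; N(-d2) = 0.41245541
P = 0.8400 * 0.97433509 * 0.41245541 - 0.8800 * 1.00000000 * 0.32981055 = 0.0473

Answer: Price = 0.0473


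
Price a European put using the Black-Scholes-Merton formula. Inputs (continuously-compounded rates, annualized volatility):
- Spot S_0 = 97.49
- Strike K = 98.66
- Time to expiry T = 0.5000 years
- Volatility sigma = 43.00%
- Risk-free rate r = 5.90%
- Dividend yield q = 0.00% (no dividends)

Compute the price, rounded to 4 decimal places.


d1 = (ln(S/K) + (r - q + 0.5*sigma^2) * T) / (sigma * sqrt(T)) = 0.20981408
d2 = d1 - sigma * sqrt(T) = -0.09424183
exp(-rT) = 0.97093088; exp(-qT) = 1.00000000
P = K * exp(-rT) * N(-d2) - S_0 * exp(-qT) * N(-d1)
N(-d1) = 0.41690639; N(-d2) = 0.53754147
P = 98.6600 * 0.97093088 * 0.53754147 - 97.4900 * 1.00000000 * 0.41690639 = 10.8480

Answer: Price = 10.8480


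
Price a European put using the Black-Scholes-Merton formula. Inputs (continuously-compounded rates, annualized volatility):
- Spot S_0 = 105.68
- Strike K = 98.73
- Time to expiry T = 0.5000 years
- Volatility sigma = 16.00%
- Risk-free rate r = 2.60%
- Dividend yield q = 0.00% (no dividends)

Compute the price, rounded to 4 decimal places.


Answer: Price = 1.5945

Derivation:
d1 = (ln(S/K) + (r - q + 0.5*sigma^2) * T) / (sigma * sqrt(T)) = 0.77275112
d2 = d1 - sigma * sqrt(T) = 0.65961403
exp(-rT) = 0.98708414; exp(-qT) = 1.00000000
P = K * exp(-rT) * N(-d2) - S_0 * exp(-qT) * N(-d1)
N(-d1) = 0.21983484; N(-d2) = 0.25475077
P = 98.7300 * 0.98708414 * 0.25475077 - 105.6800 * 1.00000000 * 0.21983484 = 1.5945


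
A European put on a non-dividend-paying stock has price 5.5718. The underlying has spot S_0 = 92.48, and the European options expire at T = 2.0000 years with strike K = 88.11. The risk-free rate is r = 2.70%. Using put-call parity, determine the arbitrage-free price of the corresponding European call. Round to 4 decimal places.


Put-call parity: C - P = S_0 * exp(-qT) - K * exp(-rT).
S_0 * exp(-qT) = 92.4800 * 1.00000000 = 92.48000000
K * exp(-rT) = 88.1100 * 0.94743211 = 83.47824290
C = P + S*exp(-qT) - K*exp(-rT)
C = 5.5718 + 92.48000000 - 83.47824290 = 14.5736

Answer: Call price = 14.5736


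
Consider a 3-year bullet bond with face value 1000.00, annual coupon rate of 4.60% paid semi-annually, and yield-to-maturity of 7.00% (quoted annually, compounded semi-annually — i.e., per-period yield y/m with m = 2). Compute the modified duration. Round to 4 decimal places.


Coupon per period c = face * coupon_rate / m = 23.000000
Periods per year m = 2; per-period yield y/m = 0.035000
Number of cashflows N = 6
Cashflows (t years, CF_t, discount factor 1/(1+y/m)^(m*t), PV):
  t = 0.5000: CF_t = 23.000000, DF = 0.966184, PV = 22.222222
  t = 1.0000: CF_t = 23.000000, DF = 0.933511, PV = 21.470746
  t = 1.5000: CF_t = 23.000000, DF = 0.901943, PV = 20.744682
  t = 2.0000: CF_t = 23.000000, DF = 0.871442, PV = 20.043171
  t = 2.5000: CF_t = 23.000000, DF = 0.841973, PV = 19.365383
  t = 3.0000: CF_t = 1023.000000, DF = 0.813501, PV = 832.211159
Price P = sum_t PV_t = 936.057364
First compute Macaulay numerator sum_t t * PV_t:
  t * PV_t at t = 0.5000: 11.111111
  t * PV_t at t = 1.0000: 21.470746
  t * PV_t at t = 1.5000: 31.117023
  t * PV_t at t = 2.0000: 40.086342
  t * PV_t at t = 2.5000: 48.413457
  t * PV_t at t = 3.0000: 2496.633477
Macaulay duration D = 2648.832158 / 936.057364 = 2.829775
Modified duration = D / (1 + y/m) = 2.829775 / (1 + 0.035000) = 2.734083

Answer: Modified duration = 2.7341


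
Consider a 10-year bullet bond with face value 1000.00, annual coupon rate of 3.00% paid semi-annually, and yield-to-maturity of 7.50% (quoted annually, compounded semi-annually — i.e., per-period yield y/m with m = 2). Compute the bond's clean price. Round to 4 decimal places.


Answer: Price = 687.3354

Derivation:
Coupon per period c = face * coupon_rate / m = 15.000000
Periods per year m = 2; per-period yield y/m = 0.037500
Number of cashflows N = 20
Cashflows (t years, CF_t, discount factor 1/(1+y/m)^(m*t), PV):
  t = 0.5000: CF_t = 15.000000, DF = 0.963855, PV = 14.457831
  t = 1.0000: CF_t = 15.000000, DF = 0.929017, PV = 13.935259
  t = 1.5000: CF_t = 15.000000, DF = 0.895438, PV = 13.431575
  t = 2.0000: CF_t = 15.000000, DF = 0.863073, PV = 12.946096
  t = 2.5000: CF_t = 15.000000, DF = 0.831878, PV = 12.478165
  t = 3.0000: CF_t = 15.000000, DF = 0.801810, PV = 12.027147
  t = 3.5000: CF_t = 15.000000, DF = 0.772829, PV = 11.592431
  t = 4.0000: CF_t = 15.000000, DF = 0.744895, PV = 11.173428
  t = 4.5000: CF_t = 15.000000, DF = 0.717971, PV = 10.769569
  t = 5.0000: CF_t = 15.000000, DF = 0.692020, PV = 10.380307
  t = 5.5000: CF_t = 15.000000, DF = 0.667008, PV = 10.005115
  t = 6.0000: CF_t = 15.000000, DF = 0.642899, PV = 9.643485
  t = 6.5000: CF_t = 15.000000, DF = 0.619662, PV = 9.294925
  t = 7.0000: CF_t = 15.000000, DF = 0.597264, PV = 8.958964
  t = 7.5000: CF_t = 15.000000, DF = 0.575676, PV = 8.635146
  t = 8.0000: CF_t = 15.000000, DF = 0.554869, PV = 8.323032
  t = 8.5000: CF_t = 15.000000, DF = 0.534813, PV = 8.022200
  t = 9.0000: CF_t = 15.000000, DF = 0.515483, PV = 7.732241
  t = 9.5000: CF_t = 15.000000, DF = 0.496851, PV = 7.452762
  t = 10.0000: CF_t = 1015.000000, DF = 0.478892, PV = 486.075727
Price P = sum_t PV_t = 687.335405


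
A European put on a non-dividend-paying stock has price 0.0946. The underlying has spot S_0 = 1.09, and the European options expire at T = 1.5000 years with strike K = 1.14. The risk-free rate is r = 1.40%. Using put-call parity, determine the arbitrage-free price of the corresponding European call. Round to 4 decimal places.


Put-call parity: C - P = S_0 * exp(-qT) - K * exp(-rT).
S_0 * exp(-qT) = 1.0900 * 1.00000000 = 1.09000000
K * exp(-rT) = 1.1400 * 0.97921896 = 1.11630962
C = P + S*exp(-qT) - K*exp(-rT)
C = 0.0946 + 1.09000000 - 1.11630962 = 0.0683

Answer: Call price = 0.0683


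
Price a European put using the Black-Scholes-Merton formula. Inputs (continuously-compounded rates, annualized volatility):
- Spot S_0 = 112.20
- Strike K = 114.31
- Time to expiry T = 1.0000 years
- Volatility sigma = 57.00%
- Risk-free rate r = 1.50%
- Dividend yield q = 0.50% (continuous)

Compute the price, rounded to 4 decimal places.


d1 = (ln(S/K) + (r - q + 0.5*sigma^2) * T) / (sigma * sqrt(T)) = 0.26985778
d2 = d1 - sigma * sqrt(T) = -0.30014222
exp(-rT) = 0.98511194; exp(-qT) = 0.99501248
P = K * exp(-rT) * N(-d2) - S_0 * exp(-qT) * N(-d1)
N(-d1) = 0.39363483; N(-d2) = 0.61796566
P = 114.3100 * 0.98511194 * 0.61796566 - 112.2000 * 0.99501248 * 0.39363483 = 25.6424

Answer: Price = 25.6424


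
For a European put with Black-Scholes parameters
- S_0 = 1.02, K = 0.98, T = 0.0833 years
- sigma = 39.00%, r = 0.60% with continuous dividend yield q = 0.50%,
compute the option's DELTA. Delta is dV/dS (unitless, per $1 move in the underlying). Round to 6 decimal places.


Answer: Delta = -0.339870

Derivation:
d1 = 0.4124313827; d2 = 0.2998705992
phi(d1) = 0.3664151291; exp(-qT) = 0.9995835867; exp(-rT) = 0.9995003249
N(-d1) = 0.3400116324
Delta = -exp(-qT) * N(-d1) = -0.9995835867 * 0.3400116324 = -0.339870


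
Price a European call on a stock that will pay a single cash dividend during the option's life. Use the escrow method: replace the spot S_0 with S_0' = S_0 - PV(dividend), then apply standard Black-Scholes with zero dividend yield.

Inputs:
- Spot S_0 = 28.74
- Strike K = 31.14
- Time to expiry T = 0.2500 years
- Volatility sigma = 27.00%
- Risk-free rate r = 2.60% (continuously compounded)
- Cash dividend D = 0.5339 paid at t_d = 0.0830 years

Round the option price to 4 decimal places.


Answer: Price = 0.5841

Derivation:
PV(D) = D * exp(-r * t_d) = 0.5339 * 0.99784433 = 0.53274909
S_0' = S_0 - PV(D) = 28.7400 - 0.53274909 = 28.20725091
d1 = (ln(S_0'/K) + (r + sigma^2/2)*T) / (sigma*sqrt(T)) = -0.61704887
d2 = d1 - sigma*sqrt(T) = -0.75204887
exp(-rT) = 0.99352108
N(d1) = 0.26860125; N(d2) = 0.22601084
C = S_0' * N(d1) - K * exp(-rT) * N(d2) = 28.20725091 * 0.26860125 - 31.1400 * 0.99352108 * 0.22601084 = 0.5841


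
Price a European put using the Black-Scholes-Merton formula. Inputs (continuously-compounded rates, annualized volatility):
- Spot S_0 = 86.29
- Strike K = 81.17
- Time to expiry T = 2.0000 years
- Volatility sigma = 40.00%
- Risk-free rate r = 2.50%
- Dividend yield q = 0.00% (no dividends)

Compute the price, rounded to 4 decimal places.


Answer: Price = 14.0075

Derivation:
d1 = (ln(S/K) + (r - q + 0.5*sigma^2) * T) / (sigma * sqrt(T)) = 0.47936182
d2 = d1 - sigma * sqrt(T) = -0.08632360
exp(-rT) = 0.95122942; exp(-qT) = 1.00000000
P = K * exp(-rT) * N(-d2) - S_0 * exp(-qT) * N(-d1)
N(-d1) = 0.31584062; N(-d2) = 0.53439541
P = 81.1700 * 0.95122942 * 0.53439541 - 86.2900 * 1.00000000 * 0.31584062 = 14.0075


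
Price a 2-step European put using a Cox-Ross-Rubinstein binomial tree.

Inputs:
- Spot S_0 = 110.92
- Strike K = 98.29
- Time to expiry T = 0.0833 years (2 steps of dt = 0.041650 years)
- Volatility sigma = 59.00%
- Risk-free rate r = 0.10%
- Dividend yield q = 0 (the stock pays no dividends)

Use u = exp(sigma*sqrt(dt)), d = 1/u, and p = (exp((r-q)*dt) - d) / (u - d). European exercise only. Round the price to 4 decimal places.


dt = T/N = 0.041650
u = exp(sigma*sqrt(dt)) = 1.127958; d = 1/u = 0.886558
p = (exp((r-q)*dt) - d) / (u - d) = 0.470107
Discount per step: exp(-r*dt) = 0.999958
Stock lattice S(k, i) with i counting down-moves:
  k=0: S(0,0) = 110.9200
  k=1: S(1,0) = 125.1131; S(1,1) = 98.3370
  k=2: S(2,0) = 141.1224; S(2,1) = 110.9200; S(2,2) = 87.1814
Terminal payoffs V(N, i) = max(K - S_T, 0):
  V(2,0) = 0.000000; V(2,1) = 0.000000; V(2,2) = 11.108609
Backward induction: V(k, i) = exp(-r*dt) * [p * V(k+1, i) + (1-p) * V(k+1, i+1)].
  V(1,0) = exp(-r*dt) * [p*0.000000 + (1-p)*0.000000] = 0.000000
  V(1,1) = exp(-r*dt) * [p*0.000000 + (1-p)*11.108609] = 5.886134
  V(0,0) = exp(-r*dt) * [p*0.000000 + (1-p)*5.886134] = 3.118894

Answer: Price = V(0,0) = 3.1189


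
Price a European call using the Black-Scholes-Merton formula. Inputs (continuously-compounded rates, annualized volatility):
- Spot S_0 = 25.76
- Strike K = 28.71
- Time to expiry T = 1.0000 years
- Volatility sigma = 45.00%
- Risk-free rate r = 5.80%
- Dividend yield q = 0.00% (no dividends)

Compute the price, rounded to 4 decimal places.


Answer: Price = 4.0673

Derivation:
d1 = (ln(S/K) + (r - q + 0.5*sigma^2) * T) / (sigma * sqrt(T)) = 0.11294979
d2 = d1 - sigma * sqrt(T) = -0.33705021
exp(-rT) = 0.94364995; exp(-qT) = 1.00000000
C = S_0 * exp(-qT) * N(d1) - K * exp(-rT) * N(d2)
N(d1) = 0.54496482; N(d2) = 0.36803953
C = 25.7600 * 1.00000000 * 0.54496482 - 28.7100 * 0.94364995 * 0.36803953 = 4.0673


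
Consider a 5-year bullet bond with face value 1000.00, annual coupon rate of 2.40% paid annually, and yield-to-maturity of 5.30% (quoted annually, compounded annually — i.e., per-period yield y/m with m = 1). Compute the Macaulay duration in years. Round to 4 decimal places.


Answer: Macaulay duration = 4.7524 years

Derivation:
Coupon per period c = face * coupon_rate / m = 24.000000
Periods per year m = 1; per-period yield y/m = 0.053000
Number of cashflows N = 5
Cashflows (t years, CF_t, discount factor 1/(1+y/m)^(m*t), PV):
  t = 1.0000: CF_t = 24.000000, DF = 0.949668, PV = 22.792023
  t = 2.0000: CF_t = 24.000000, DF = 0.901869, PV = 21.644846
  t = 3.0000: CF_t = 24.000000, DF = 0.856475, PV = 20.555409
  t = 4.0000: CF_t = 24.000000, DF = 0.813367, PV = 19.520807
  t = 5.0000: CF_t = 1024.000000, DF = 0.772428, PV = 790.966519
Price P = sum_t PV_t = 875.479604
Macaulay numerator sum_t t * PV_t:
  t * PV_t at t = 1.0000: 22.792023
  t * PV_t at t = 2.0000: 43.289692
  t * PV_t at t = 3.0000: 61.666228
  t * PV_t at t = 4.0000: 78.083226
  t * PV_t at t = 5.0000: 3954.832597
Macaulay duration D = (sum_t t * PV_t) / P = 4160.663765 / 875.479604 = 4.752439


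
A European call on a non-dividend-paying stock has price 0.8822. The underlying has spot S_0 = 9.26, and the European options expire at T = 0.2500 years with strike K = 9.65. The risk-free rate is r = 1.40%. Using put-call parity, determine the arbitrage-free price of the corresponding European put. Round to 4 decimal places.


Put-call parity: C - P = S_0 * exp(-qT) - K * exp(-rT).
S_0 * exp(-qT) = 9.2600 * 1.00000000 = 9.26000000
K * exp(-rT) = 9.6500 * 0.99650612 = 9.61628404
P = C - S*exp(-qT) + K*exp(-rT)
P = 0.8822 - 9.26000000 + 9.61628404 = 1.2385

Answer: Put price = 1.2385


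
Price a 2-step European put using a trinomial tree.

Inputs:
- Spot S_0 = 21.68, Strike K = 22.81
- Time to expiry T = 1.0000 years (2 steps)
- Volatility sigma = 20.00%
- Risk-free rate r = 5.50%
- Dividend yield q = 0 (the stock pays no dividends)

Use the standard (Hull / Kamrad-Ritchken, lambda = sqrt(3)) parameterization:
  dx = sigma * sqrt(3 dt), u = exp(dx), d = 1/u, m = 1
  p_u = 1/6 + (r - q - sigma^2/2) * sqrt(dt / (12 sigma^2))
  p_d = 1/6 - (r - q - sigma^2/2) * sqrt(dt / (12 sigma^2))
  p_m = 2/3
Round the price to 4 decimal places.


Answer: Price = V(0,0) = 1.6517

Derivation:
dt = T/N = 0.500000; dx = sigma*sqrt(3*dt) = 0.244949
u = exp(dx) = 1.277556; d = 1/u = 0.782744
p_u = 0.202388, p_m = 0.666667, p_d = 0.130945
Discount per step: exp(-r*dt) = 0.972875
Stock lattice S(k, j) with j the centered position index:
  k=0: S(0,+0) = 21.6800
  k=1: S(1,-1) = 16.9699; S(1,+0) = 21.6800; S(1,+1) = 27.6974
  k=2: S(2,-2) = 13.2831; S(2,-1) = 16.9699; S(2,+0) = 21.6800; S(2,+1) = 27.6974; S(2,+2) = 35.3850
Terminal payoffs V(N, j) = max(K - S_T, 0):
  V(2,-2) = 9.526904; V(2,-1) = 5.840100; V(2,+0) = 1.130000; V(2,+1) = 0.000000; V(2,+2) = 0.000000
Backward induction: V(k, j) = exp(-r*dt) * [p_u * V(k+1, j+1) + p_m * V(k+1, j) + p_d * V(k+1, j-1)]
  V(1,-1) = exp(-r*dt) * [p_u*1.130000 + p_m*5.840100 + p_d*9.526904] = 5.223947
  V(1,+0) = exp(-r*dt) * [p_u*0.000000 + p_m*1.130000 + p_d*5.840100] = 1.476887
  V(1,+1) = exp(-r*dt) * [p_u*0.000000 + p_m*0.000000 + p_d*1.130000] = 0.143954
  V(0,+0) = exp(-r*dt) * [p_u*0.143954 + p_m*1.476887 + p_d*5.223947] = 1.651723


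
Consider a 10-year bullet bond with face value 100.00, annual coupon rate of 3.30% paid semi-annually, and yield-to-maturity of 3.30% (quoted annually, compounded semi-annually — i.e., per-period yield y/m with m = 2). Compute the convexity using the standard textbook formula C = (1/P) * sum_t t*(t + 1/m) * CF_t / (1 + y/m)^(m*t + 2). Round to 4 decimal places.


Coupon per period c = face * coupon_rate / m = 1.650000
Periods per year m = 2; per-period yield y/m = 0.016500
Number of cashflows N = 20
Cashflows (t years, CF_t, discount factor 1/(1+y/m)^(m*t), PV):
  t = 0.5000: CF_t = 1.650000, DF = 0.983768, PV = 1.623217
  t = 1.0000: CF_t = 1.650000, DF = 0.967799, PV = 1.596869
  t = 1.5000: CF_t = 1.650000, DF = 0.952090, PV = 1.570948
  t = 2.0000: CF_t = 1.650000, DF = 0.936635, PV = 1.545448
  t = 2.5000: CF_t = 1.650000, DF = 0.921432, PV = 1.520362
  t = 3.0000: CF_t = 1.650000, DF = 0.906475, PV = 1.495683
  t = 3.5000: CF_t = 1.650000, DF = 0.891761, PV = 1.471405
  t = 4.0000: CF_t = 1.650000, DF = 0.877285, PV = 1.447521
  t = 4.5000: CF_t = 1.650000, DF = 0.863045, PV = 1.424025
  t = 5.0000: CF_t = 1.650000, DF = 0.849036, PV = 1.400910
  t = 5.5000: CF_t = 1.650000, DF = 0.835254, PV = 1.378170
  t = 6.0000: CF_t = 1.650000, DF = 0.821696, PV = 1.355799
  t = 6.5000: CF_t = 1.650000, DF = 0.808359, PV = 1.333792
  t = 7.0000: CF_t = 1.650000, DF = 0.795237, PV = 1.312141
  t = 7.5000: CF_t = 1.650000, DF = 0.782329, PV = 1.290842
  t = 8.0000: CF_t = 1.650000, DF = 0.769630, PV = 1.269889
  t = 8.5000: CF_t = 1.650000, DF = 0.757137, PV = 1.249276
  t = 9.0000: CF_t = 1.650000, DF = 0.744847, PV = 1.228998
  t = 9.5000: CF_t = 1.650000, DF = 0.732757, PV = 1.209048
  t = 10.0000: CF_t = 101.650000, DF = 0.720862, PV = 73.275657
Price P = sum_t PV_t = 100.000000
Convexity numerator sum_t t*(t + 1/m) * CF_t / (1+y/m)^(m*t + 2):
  t = 0.5000: term = 0.785474
  t = 1.0000: term = 2.318172
  t = 1.5000: term = 4.561086
  t = 2.0000: term = 7.478417
  t = 2.5000: term = 11.035538
  t = 3.0000: term = 15.198971
  t = 3.5000: term = 19.936345
  t = 4.0000: term = 25.216373
  t = 4.5000: term = 31.008821
  t = 5.0000: term = 37.284476
  t = 5.5000: term = 44.015122
  t = 6.0000: term = 51.173508
  t = 6.5000: term = 58.733326
  t = 7.0000: term = 66.669181
  t = 7.5000: term = 74.956566
  t = 8.0000: term = 83.571840
  t = 8.5000: term = 92.492199
  t = 9.0000: term = 101.695655
  t = 9.5000: term = 111.161016
  t = 10.0000: term = 7446.192451
Convexity = (1/P) * sum = 8285.484536 / 100.000000 = 82.854845

Answer: Convexity = 82.8548


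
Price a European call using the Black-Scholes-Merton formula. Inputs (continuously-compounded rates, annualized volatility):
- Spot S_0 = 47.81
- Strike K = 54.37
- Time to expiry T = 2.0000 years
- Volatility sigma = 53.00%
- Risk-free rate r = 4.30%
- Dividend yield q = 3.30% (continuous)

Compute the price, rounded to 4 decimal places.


d1 = (ln(S/K) + (r - q + 0.5*sigma^2) * T) / (sigma * sqrt(T)) = 0.22990615
d2 = d1 - sigma * sqrt(T) = -0.51962704
exp(-rT) = 0.91759423; exp(-qT) = 0.93613086
C = S_0 * exp(-qT) * N(d1) - K * exp(-rT) * N(d2)
N(d1) = 0.59091765; N(d2) = 0.30166178
C = 47.8100 * 0.93613086 * 0.59091765 - 54.3700 * 0.91759423 * 0.30166178 = 11.3976

Answer: Price = 11.3976


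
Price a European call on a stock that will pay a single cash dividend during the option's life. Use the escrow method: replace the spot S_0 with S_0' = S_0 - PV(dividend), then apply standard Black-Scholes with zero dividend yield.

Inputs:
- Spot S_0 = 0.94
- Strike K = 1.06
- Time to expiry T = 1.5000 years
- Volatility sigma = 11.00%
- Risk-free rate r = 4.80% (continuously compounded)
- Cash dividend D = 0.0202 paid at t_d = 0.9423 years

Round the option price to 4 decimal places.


PV(D) = D * exp(-r * t_d) = 0.0202 * 0.95577725 = 0.01930670
S_0' = S_0 - PV(D) = 0.9400 - 0.01930670 = 0.92069330
d1 = (ln(S_0'/K) + (r + sigma^2/2)*T) / (sigma*sqrt(T)) = -0.44404212
d2 = d1 - sigma*sqrt(T) = -0.57876406
exp(-rT) = 0.93053090
N(d1) = 0.32850607; N(d2) = 0.28137419
C = S_0' * N(d1) - K * exp(-rT) * N(d2) = 0.92069330 * 0.32850607 - 1.0600 * 0.93053090 * 0.28137419 = 0.0249

Answer: Price = 0.0249


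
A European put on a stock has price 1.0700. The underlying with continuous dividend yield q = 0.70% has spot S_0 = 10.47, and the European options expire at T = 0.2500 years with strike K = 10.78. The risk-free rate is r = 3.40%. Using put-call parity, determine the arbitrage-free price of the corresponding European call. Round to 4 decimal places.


Answer: Call price = 0.8329

Derivation:
Put-call parity: C - P = S_0 * exp(-qT) - K * exp(-rT).
S_0 * exp(-qT) = 10.4700 * 0.99825153 = 10.45169352
K * exp(-rT) = 10.7800 * 0.99153602 = 10.68875833
C = P + S*exp(-qT) - K*exp(-rT)
C = 1.0700 + 10.45169352 - 10.68875833 = 0.8329


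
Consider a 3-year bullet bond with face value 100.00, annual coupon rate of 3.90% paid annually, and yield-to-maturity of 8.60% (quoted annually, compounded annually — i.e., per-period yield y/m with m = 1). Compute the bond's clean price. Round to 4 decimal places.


Answer: Price = 88.0176

Derivation:
Coupon per period c = face * coupon_rate / m = 3.900000
Periods per year m = 1; per-period yield y/m = 0.086000
Number of cashflows N = 3
Cashflows (t years, CF_t, discount factor 1/(1+y/m)^(m*t), PV):
  t = 1.0000: CF_t = 3.900000, DF = 0.920810, PV = 3.591160
  t = 2.0000: CF_t = 3.900000, DF = 0.847892, PV = 3.306777
  t = 3.0000: CF_t = 103.900000, DF = 0.780747, PV = 81.119651
Price P = sum_t PV_t = 88.017588


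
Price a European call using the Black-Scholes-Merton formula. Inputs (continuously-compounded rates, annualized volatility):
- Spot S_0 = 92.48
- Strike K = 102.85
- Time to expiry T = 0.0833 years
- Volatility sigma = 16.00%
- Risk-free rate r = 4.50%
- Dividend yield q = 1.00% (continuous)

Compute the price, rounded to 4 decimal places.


Answer: Price = 0.0197

Derivation:
d1 = (ln(S/K) + (r - q + 0.5*sigma^2) * T) / (sigma * sqrt(T)) = -2.21524831
d2 = d1 - sigma * sqrt(T) = -2.26142710
exp(-rT) = 0.99625852; exp(-qT) = 0.99916735
C = S_0 * exp(-qT) * N(d1) - K * exp(-rT) * N(d2)
N(d1) = 0.01337151; N(d2) = 0.01186641
C = 92.4800 * 0.99916735 * 0.01337151 - 102.8500 * 0.99625852 * 0.01186641 = 0.0197


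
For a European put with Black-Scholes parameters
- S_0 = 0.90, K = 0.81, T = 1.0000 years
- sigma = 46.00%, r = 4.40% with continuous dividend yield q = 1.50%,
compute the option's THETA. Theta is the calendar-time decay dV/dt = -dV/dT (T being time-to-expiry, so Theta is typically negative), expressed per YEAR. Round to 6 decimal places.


d1 = 0.5220880775; d2 = 0.0620880775
phi(d1) = 0.3481135659; exp(-qT) = 0.9851119396; exp(-rT) = 0.9569539575
Theta = -S*exp(-qT)*phi(d1)*sigma/(2*sqrt(T)) + r*K*exp(-rT)*N(-d2) - q*S*exp(-qT)*N(-d1)
N(-d1) = 0.3008045036; N(-d2) = 0.4752463457; sqrt(T) = 1.0000000000
Term 1 = -0.9000 * 0.9851119396 * 0.3481135659 * 0.4600 / (2 * 1.0000000000) = -0.0709866818
Term 2 = 0.0440 * 0.8100 * 0.9569539575 * 0.4752463457 = 0.0162086754
Term 3 = -0.0150 * 0.9000 * 0.9851119396 * 0.3008045036 = -0.0040004025
Theta = -0.0709866818 + (0.0162086754) + (-0.0040004025) = -0.058778

Answer: Theta = -0.058778


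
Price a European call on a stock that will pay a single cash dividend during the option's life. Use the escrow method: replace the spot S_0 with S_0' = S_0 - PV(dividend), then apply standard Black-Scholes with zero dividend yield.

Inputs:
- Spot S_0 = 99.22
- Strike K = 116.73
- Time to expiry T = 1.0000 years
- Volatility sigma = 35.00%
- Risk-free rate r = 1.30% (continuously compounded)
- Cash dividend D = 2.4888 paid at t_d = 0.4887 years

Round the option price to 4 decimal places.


Answer: Price = 7.2601

Derivation:
PV(D) = D * exp(-r * t_d) = 2.4888 * 0.99366704 = 2.47303852
S_0' = S_0 - PV(D) = 99.2200 - 2.47303852 = 96.74696148
d1 = (ln(S_0'/K) + (r + sigma^2/2)*T) / (sigma*sqrt(T)) = -0.32432757
d2 = d1 - sigma*sqrt(T) = -0.67432757
exp(-rT) = 0.98708414
N(d1) = 0.37284502; N(d2) = 0.25005154
C = S_0' * N(d1) - K * exp(-rT) * N(d2) = 96.74696148 * 0.37284502 - 116.7300 * 0.98708414 * 0.25005154 = 7.2601


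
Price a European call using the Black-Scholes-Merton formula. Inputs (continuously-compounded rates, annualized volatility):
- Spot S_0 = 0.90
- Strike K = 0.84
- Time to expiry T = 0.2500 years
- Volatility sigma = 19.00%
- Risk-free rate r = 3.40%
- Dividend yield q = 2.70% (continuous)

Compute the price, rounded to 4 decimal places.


Answer: Price = 0.0719

Derivation:
d1 = (ln(S/K) + (r - q + 0.5*sigma^2) * T) / (sigma * sqrt(T)) = 0.79216181
d2 = d1 - sigma * sqrt(T) = 0.69716181
exp(-rT) = 0.99153602; exp(-qT) = 0.99327273
C = S_0 * exp(-qT) * N(d1) - K * exp(-rT) * N(d2)
N(d1) = 0.78586683; N(d2) = 0.75714923
C = 0.9000 * 0.99327273 * 0.78586683 - 0.8400 * 0.99153602 * 0.75714923 = 0.0719


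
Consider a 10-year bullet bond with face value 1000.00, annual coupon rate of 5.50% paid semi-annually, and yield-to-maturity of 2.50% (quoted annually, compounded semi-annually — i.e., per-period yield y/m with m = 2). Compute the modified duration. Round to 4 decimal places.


Coupon per period c = face * coupon_rate / m = 27.500000
Periods per year m = 2; per-period yield y/m = 0.012500
Number of cashflows N = 20
Cashflows (t years, CF_t, discount factor 1/(1+y/m)^(m*t), PV):
  t = 0.5000: CF_t = 27.500000, DF = 0.987654, PV = 27.160494
  t = 1.0000: CF_t = 27.500000, DF = 0.975461, PV = 26.825179
  t = 1.5000: CF_t = 27.500000, DF = 0.963418, PV = 26.494004
  t = 2.0000: CF_t = 27.500000, DF = 0.951524, PV = 26.166918
  t = 2.5000: CF_t = 27.500000, DF = 0.939777, PV = 25.843869
  t = 3.0000: CF_t = 27.500000, DF = 0.928175, PV = 25.524809
  t = 3.5000: CF_t = 27.500000, DF = 0.916716, PV = 25.209688
  t = 4.0000: CF_t = 27.500000, DF = 0.905398, PV = 24.898457
  t = 4.5000: CF_t = 27.500000, DF = 0.894221, PV = 24.591069
  t = 5.0000: CF_t = 27.500000, DF = 0.883181, PV = 24.287475
  t = 5.5000: CF_t = 27.500000, DF = 0.872277, PV = 23.987630
  t = 6.0000: CF_t = 27.500000, DF = 0.861509, PV = 23.691487
  t = 6.5000: CF_t = 27.500000, DF = 0.850873, PV = 23.398999
  t = 7.0000: CF_t = 27.500000, DF = 0.840368, PV = 23.110122
  t = 7.5000: CF_t = 27.500000, DF = 0.829993, PV = 22.824812
  t = 8.0000: CF_t = 27.500000, DF = 0.819746, PV = 22.543025
  t = 8.5000: CF_t = 27.500000, DF = 0.809626, PV = 22.264716
  t = 9.0000: CF_t = 27.500000, DF = 0.799631, PV = 21.989843
  t = 9.5000: CF_t = 27.500000, DF = 0.789759, PV = 21.718363
  t = 10.0000: CF_t = 1027.500000, DF = 0.780009, PV = 801.458783
Price P = sum_t PV_t = 1263.989742
First compute Macaulay numerator sum_t t * PV_t:
  t * PV_t at t = 0.5000: 13.580247
  t * PV_t at t = 1.0000: 26.825179
  t * PV_t at t = 1.5000: 39.741006
  t * PV_t at t = 2.0000: 52.333835
  t * PV_t at t = 2.5000: 64.609673
  t * PV_t at t = 3.0000: 76.574427
  t * PV_t at t = 3.5000: 88.233908
  t * PV_t at t = 4.0000: 99.593829
  t * PV_t at t = 4.5000: 110.659810
  t * PV_t at t = 5.0000: 121.437377
  t * PV_t at t = 5.5000: 131.931966
  t * PV_t at t = 6.0000: 142.148919
  t * PV_t at t = 6.5000: 152.093494
  t * PV_t at t = 7.0000: 161.770857
  t * PV_t at t = 7.5000: 171.186093
  t * PV_t at t = 8.0000: 180.344196
  t * PV_t at t = 8.5000: 189.250082
  t * PV_t at t = 9.0000: 197.908583
  t * PV_t at t = 9.5000: 206.324449
  t * PV_t at t = 10.0000: 8014.587834
Macaulay duration D = 10241.135765 / 1263.989742 = 8.102230
Modified duration = D / (1 + y/m) = 8.102230 / (1 + 0.012500) = 8.002203

Answer: Modified duration = 8.0022


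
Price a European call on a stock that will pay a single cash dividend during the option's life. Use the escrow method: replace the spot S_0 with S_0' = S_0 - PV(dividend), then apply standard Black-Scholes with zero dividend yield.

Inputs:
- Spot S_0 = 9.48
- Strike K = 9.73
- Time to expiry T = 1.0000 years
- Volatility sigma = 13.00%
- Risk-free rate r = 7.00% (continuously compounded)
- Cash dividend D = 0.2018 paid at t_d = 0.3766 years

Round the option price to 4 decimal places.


Answer: Price = 0.5887

Derivation:
PV(D) = D * exp(-r * t_d) = 0.2018 * 0.97398244 = 0.19654966
S_0' = S_0 - PV(D) = 9.4800 - 0.19654966 = 9.28345034
d1 = (ln(S_0'/K) + (r + sigma^2/2)*T) / (sigma*sqrt(T)) = 0.24207220
d2 = d1 - sigma*sqrt(T) = 0.11207220
exp(-rT) = 0.93239382
N(d1) = 0.59563789; N(d2) = 0.54461692
C = S_0' * N(d1) - K * exp(-rT) * N(d2) = 9.28345034 * 0.59563789 - 9.7300 * 0.93239382 * 0.54461692 = 0.5887


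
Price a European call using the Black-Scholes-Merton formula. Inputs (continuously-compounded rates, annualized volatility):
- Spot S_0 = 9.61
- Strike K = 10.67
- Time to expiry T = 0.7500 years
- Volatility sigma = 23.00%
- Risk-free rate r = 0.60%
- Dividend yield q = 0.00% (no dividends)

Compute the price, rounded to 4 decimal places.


Answer: Price = 0.3954

Derivation:
d1 = (ln(S/K) + (r - q + 0.5*sigma^2) * T) / (sigma * sqrt(T)) = -0.40311270
d2 = d1 - sigma * sqrt(T) = -0.60229854
exp(-rT) = 0.99551011; exp(-qT) = 1.00000000
C = S_0 * exp(-qT) * N(d1) - K * exp(-rT) * N(d2)
N(d1) = 0.34343266; N(d2) = 0.27348772
C = 9.6100 * 1.00000000 * 0.34343266 - 10.6700 * 0.99551011 * 0.27348772 = 0.3954


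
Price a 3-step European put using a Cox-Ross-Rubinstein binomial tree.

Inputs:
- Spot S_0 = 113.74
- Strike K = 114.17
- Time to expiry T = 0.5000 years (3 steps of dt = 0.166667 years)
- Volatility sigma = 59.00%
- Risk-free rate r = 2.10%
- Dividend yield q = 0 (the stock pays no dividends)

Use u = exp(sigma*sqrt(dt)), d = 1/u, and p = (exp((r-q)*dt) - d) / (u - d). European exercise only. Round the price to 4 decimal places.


dt = T/N = 0.166667
u = exp(sigma*sqrt(dt)) = 1.272351; d = 1/u = 0.785947
p = (exp((r-q)*dt) - d) / (u - d) = 0.447281
Discount per step: exp(-r*dt) = 0.996506
Stock lattice S(k, i) with i counting down-moves:
  k=0: S(0,0) = 113.7400
  k=1: S(1,0) = 144.7172; S(1,1) = 89.3936
  k=2: S(2,0) = 184.1311; S(2,1) = 113.7400; S(2,2) = 70.2586
  k=3: S(3,0) = 234.2794; S(3,1) = 144.7172; S(3,2) = 89.3936; S(3,3) = 55.2195
Terminal payoffs V(N, i) = max(K - S_T, 0):
  V(3,0) = 0.000000; V(3,1) = 0.000000; V(3,2) = 24.776439; V(3,3) = 58.950527
Backward induction: V(k, i) = exp(-r*dt) * [p * V(k+1, i) + (1-p) * V(k+1, i+1)].
  V(2,0) = exp(-r*dt) * [p*0.000000 + (1-p)*0.000000] = 0.000000
  V(2,1) = exp(-r*dt) * [p*0.000000 + (1-p)*24.776439] = 13.646560
  V(2,2) = exp(-r*dt) * [p*24.776439 + (1-p)*58.950527] = 43.512543
  V(1,0) = exp(-r*dt) * [p*0.000000 + (1-p)*13.646560] = 7.516358
  V(1,1) = exp(-r*dt) * [p*13.646560 + (1-p)*43.512543] = 30.048699
  V(0,0) = exp(-r*dt) * [p*7.516358 + (1-p)*30.048699] = 19.900635

Answer: Price = V(0,0) = 19.9006
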